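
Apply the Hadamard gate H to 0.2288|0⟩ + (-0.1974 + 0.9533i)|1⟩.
(0.0222 + 0.6741i)|0⟩ + (0.3014 - 0.6741i)|1⟩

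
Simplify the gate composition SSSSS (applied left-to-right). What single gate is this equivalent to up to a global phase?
S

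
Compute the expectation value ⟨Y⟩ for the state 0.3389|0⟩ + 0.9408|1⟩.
0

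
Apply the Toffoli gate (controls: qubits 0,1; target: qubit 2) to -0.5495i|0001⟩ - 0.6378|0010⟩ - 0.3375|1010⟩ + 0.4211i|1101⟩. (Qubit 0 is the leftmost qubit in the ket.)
-0.5495i|0001⟩ - 0.6378|0010⟩ - 0.3375|1010⟩ + 0.4211i|1111⟩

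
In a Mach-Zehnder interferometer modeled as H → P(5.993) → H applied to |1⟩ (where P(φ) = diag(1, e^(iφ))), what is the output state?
(0.0209 + 0.1431i)|0⟩ + (0.9791 - 0.1431i)|1⟩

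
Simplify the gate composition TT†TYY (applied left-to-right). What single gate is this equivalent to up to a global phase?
T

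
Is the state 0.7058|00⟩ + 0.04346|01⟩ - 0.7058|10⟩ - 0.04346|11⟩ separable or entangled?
Separable

Writing the state as a|00⟩ + b|01⟩ + c|10⟩ + d|11⟩, it is a product state iff ad − bc = 0.
Here (a, b, c, d) = (0.7058, 0.04346, -0.7058, -0.04346): ad − bc = (0.7058)(-0.04346) − (0.04346)(-0.7058) = 0, so the state is separable.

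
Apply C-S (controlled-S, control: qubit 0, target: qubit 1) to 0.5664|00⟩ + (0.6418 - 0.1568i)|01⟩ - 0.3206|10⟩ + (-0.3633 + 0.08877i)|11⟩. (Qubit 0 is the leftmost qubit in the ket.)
0.5664|00⟩ + (0.6418 - 0.1568i)|01⟩ - 0.3206|10⟩ + (-0.08877 - 0.3633i)|11⟩

C-S leaves the control-|0⟩ kets |00⟩, |01⟩ unchanged and applies S to qubit 1 on the control-|1⟩ pair (|10⟩, |11⟩).
S = [[1, 0], [0, i]].
With a = amp(|10⟩) = -0.3206 and b = amp(|11⟩) = (-0.3633 + 0.08877i):
new amp(|10⟩) = (1)·a = -0.3206
new amp(|11⟩) = (i)·b = (-0.08877 - 0.3633i)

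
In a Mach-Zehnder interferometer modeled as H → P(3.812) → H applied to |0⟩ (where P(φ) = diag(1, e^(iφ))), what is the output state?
(0.1082 - 0.3107i)|0⟩ + (0.8918 + 0.3107i)|1⟩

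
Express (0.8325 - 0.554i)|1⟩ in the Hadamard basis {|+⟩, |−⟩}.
(0.5887 - 0.3917i)|+⟩ + (-0.5887 + 0.3917i)|−⟩

With |ψ⟩ = α|0⟩ + β|1⟩, the Hadamard-basis coefficients are ⟨+|ψ⟩ = (α + β)/√2 and ⟨−|ψ⟩ = (α − β)/√2.
Here α = 0, β = (0.8325 - 0.554i): (α + β)/√2 = (0.5887 - 0.3917i), (α − β)/√2 = (-0.5887 + 0.3917i).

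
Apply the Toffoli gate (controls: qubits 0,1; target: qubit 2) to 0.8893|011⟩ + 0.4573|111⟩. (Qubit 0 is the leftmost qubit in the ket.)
0.8893|011⟩ + 0.4573|110⟩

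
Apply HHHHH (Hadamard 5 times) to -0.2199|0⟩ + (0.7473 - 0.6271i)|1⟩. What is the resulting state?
(0.3729 - 0.4434i)|0⟩ + (-0.6839 + 0.4434i)|1⟩

H² = I, so H^5 = H: a single Hadamard. With (a, b) = (-0.2199, (0.7473 - 0.6271i)), H gives ((a + b)/√2, (a − b)/√2) = ((0.3729 - 0.4434i), (-0.6839 + 0.4434i)).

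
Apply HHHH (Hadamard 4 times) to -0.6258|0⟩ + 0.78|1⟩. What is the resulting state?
-0.6258|0⟩ + 0.78|1⟩

H² = I, so an even number of Hadamards cancels: H^4 = I and the state is unchanged.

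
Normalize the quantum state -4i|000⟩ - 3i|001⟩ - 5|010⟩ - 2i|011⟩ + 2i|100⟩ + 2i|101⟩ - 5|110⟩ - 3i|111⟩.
-(1/√6)i|000⟩ - 0.3062i|001⟩ - 0.5103|010⟩ - 0.2041i|011⟩ + 0.2041i|100⟩ + 0.2041i|101⟩ - 0.5103|110⟩ - 0.3062i|111⟩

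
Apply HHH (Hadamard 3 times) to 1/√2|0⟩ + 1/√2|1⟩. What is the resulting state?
|0⟩

H² = I, so H^3 = H: a single Hadamard. With (a, b) = (1/√2, 1/√2), H gives ((a + b)/√2, (a − b)/√2) = (1, 0).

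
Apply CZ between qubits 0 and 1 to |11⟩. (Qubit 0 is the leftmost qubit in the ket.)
-|11⟩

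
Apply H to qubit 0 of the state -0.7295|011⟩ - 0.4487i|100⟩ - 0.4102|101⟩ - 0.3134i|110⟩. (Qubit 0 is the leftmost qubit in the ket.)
-0.3173i|000⟩ - 0.2901|001⟩ - 0.2216i|010⟩ - 0.5158|011⟩ + 0.3173i|100⟩ + 0.2901|101⟩ + 0.2216i|110⟩ - 0.5158|111⟩

H on qubit 0 mixes each pair of kets that differ only in qubit 0: amplitudes (a, b) of (|…0…⟩, |…1…⟩) become ((a + b)/√2, (a − b)/√2). Kets absent from the input have amplitude 0.
(|000⟩, |100⟩): (a, b) = (0, -0.4487i) → (-0.3173i, 0.3173i)
(|001⟩, |101⟩): (a, b) = (0, -0.4102) → (-0.2901, 0.2901)
(|010⟩, |110⟩): (a, b) = (0, -0.3134i) → (-0.2216i, 0.2216i)
(|011⟩, |111⟩): (a, b) = (-0.7295, 0) → (-0.5158, -0.5158)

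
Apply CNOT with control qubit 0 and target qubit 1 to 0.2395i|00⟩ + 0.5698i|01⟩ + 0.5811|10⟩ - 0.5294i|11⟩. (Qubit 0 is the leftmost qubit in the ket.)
0.2395i|00⟩ + 0.5698i|01⟩ - 0.5294i|10⟩ + 0.5811|11⟩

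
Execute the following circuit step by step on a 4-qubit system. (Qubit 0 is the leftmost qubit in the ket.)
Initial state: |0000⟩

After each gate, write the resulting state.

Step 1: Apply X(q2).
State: |0010⟩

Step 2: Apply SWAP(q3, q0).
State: |0010⟩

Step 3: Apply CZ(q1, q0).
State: |0010⟩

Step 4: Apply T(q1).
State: |0010⟩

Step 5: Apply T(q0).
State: |0010⟩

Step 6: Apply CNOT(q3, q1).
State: |0010⟩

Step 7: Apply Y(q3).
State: i|0011⟩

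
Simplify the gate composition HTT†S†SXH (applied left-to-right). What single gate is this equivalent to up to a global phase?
Z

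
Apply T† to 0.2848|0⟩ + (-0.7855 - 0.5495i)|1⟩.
0.2848|0⟩ + (-0.944 + 0.1669i)|1⟩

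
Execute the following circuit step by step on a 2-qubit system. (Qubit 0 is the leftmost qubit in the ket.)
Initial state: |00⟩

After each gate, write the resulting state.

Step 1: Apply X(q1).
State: |01⟩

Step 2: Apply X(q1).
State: |00⟩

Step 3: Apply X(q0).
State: |10⟩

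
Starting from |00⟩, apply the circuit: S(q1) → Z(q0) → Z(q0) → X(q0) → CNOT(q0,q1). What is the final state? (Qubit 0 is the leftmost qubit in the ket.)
|11⟩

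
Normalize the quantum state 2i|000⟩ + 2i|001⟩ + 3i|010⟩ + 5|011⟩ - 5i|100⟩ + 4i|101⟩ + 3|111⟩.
0.2085i|000⟩ + 0.2085i|001⟩ + 0.3128i|010⟩ + 0.5213|011⟩ - 0.5213i|100⟩ + 0.417i|101⟩ + 0.3128|111⟩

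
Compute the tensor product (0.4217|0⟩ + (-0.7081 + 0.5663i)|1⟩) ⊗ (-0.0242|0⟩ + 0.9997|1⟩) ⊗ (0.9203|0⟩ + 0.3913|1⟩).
-0.009392|000⟩ - 0.003993|001⟩ + 0.388|010⟩ + 0.165|011⟩ + (0.01577 - 0.01261i)|100⟩ + (0.006705 - 0.005363i)|101⟩ + (-0.6515 + 0.521i)|110⟩ + (-0.277 + 0.2215i)|111⟩

amp(|b₁b₂…⟩) = product of the factor amplitudes for bits b₁, b₂, …; only kets whose every factor amplitude is nonzero survive.
|000⟩: (0.4217)(-0.0242)(0.9203) = -0.009392
|001⟩: (0.4217)(-0.0242)(0.3913) = -0.003993
|010⟩: (0.4217)(0.9997)(0.9203) = 0.388
|011⟩: (0.4217)(0.9997)(0.3913) = 0.165
|100⟩: (-0.7081 + 0.5663i)(-0.0242)(0.9203) = (0.01577 - 0.01261i)
|101⟩: (-0.7081 + 0.5663i)(-0.0242)(0.3913) = (0.006705 - 0.005363i)
|110⟩: (-0.7081 + 0.5663i)(0.9997)(0.9203) = (-0.6515 + 0.521i)
|111⟩: (-0.7081 + 0.5663i)(0.9997)(0.3913) = (-0.277 + 0.2215i)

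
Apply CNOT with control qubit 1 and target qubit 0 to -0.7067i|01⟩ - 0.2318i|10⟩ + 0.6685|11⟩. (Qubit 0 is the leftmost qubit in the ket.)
0.6685|01⟩ - 0.2318i|10⟩ - 0.7067i|11⟩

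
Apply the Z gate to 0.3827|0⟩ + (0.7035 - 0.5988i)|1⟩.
0.3827|0⟩ + (-0.7035 + 0.5988i)|1⟩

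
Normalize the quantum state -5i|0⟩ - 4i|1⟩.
-0.7809i|0⟩ - 0.6247i|1⟩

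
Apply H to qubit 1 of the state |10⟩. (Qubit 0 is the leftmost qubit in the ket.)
1/√2|10⟩ + 1/√2|11⟩

H on qubit 1 mixes each pair of kets that differ only in qubit 1: amplitudes (a, b) of (|…0…⟩, |…1…⟩) become ((a + b)/√2, (a − b)/√2). Kets absent from the input have amplitude 0.
(|10⟩, |11⟩): (a, b) = (1, 0) → (1/√2, 1/√2)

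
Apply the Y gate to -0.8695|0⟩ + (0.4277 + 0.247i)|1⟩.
(0.247 - 0.4277i)|0⟩ - 0.8695i|1⟩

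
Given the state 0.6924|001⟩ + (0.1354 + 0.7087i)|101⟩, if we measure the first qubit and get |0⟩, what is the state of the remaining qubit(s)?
|01⟩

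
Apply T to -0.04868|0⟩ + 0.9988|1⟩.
-0.04868|0⟩ + (0.7063 + 0.7063i)|1⟩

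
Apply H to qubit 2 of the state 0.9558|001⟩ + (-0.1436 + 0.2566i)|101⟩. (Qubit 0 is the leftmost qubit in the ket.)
0.6759|000⟩ - 0.6759|001⟩ + (-0.1015 + 0.1814i)|100⟩ + (0.1015 - 0.1814i)|101⟩

H on qubit 2 mixes each pair of kets that differ only in qubit 2: amplitudes (a, b) of (|…0…⟩, |…1…⟩) become ((a + b)/√2, (a − b)/√2). Kets absent from the input have amplitude 0.
(|000⟩, |001⟩): (a, b) = (0, 0.9558) → (0.6759, -0.6759)
(|100⟩, |101⟩): (a, b) = (0, (-0.1436 + 0.2566i)) → ((-0.1015 + 0.1814i), (0.1015 - 0.1814i))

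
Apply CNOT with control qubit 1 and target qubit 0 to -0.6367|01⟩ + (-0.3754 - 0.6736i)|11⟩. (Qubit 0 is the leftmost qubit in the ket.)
(-0.3754 - 0.6736i)|01⟩ - 0.6367|11⟩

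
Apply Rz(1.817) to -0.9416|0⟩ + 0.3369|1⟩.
(-0.579 + 0.7425i)|0⟩ + (0.2072 + 0.2657i)|1⟩

Rz(1.817) = [[e^(−iθ/2), 0], [0, e^(iθ/2)]] with e^(±iθ/2) = cos(θ/2) ± i·sin(θ/2); θ = 1.817, cos(θ/2) ≈ 0.614929, sin(θ/2) ≈ 0.788582.
With a = amp(|0⟩) = -0.9416 and b = amp(|1⟩) = 0.3369:
new amp(|0⟩) = (0.614929 - 0.788582i)·a = (-0.579 + 0.7425i)
new amp(|1⟩) = (0.614929 + 0.788582i)·b = (0.2072 + 0.2657i)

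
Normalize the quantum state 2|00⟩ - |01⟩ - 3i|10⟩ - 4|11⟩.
0.3651|00⟩ - 0.1826|01⟩ - 0.5477i|10⟩ - 0.7303|11⟩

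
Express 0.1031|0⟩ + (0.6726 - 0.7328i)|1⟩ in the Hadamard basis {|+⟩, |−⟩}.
(0.5485 - 0.5182i)|+⟩ + (-0.4027 + 0.5182i)|−⟩

With |ψ⟩ = α|0⟩ + β|1⟩, the Hadamard-basis coefficients are ⟨+|ψ⟩ = (α + β)/√2 and ⟨−|ψ⟩ = (α − β)/√2.
Here α = 0.1031, β = (0.6726 - 0.7328i): (α + β)/√2 = (0.5485 - 0.5182i), (α − β)/√2 = (-0.4027 + 0.5182i).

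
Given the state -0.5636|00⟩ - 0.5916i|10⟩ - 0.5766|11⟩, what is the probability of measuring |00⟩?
0.3176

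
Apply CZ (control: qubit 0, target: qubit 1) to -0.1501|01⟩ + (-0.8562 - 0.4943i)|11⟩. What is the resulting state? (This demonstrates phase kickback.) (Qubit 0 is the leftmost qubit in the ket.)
-0.1501|01⟩ + (0.8562 + 0.4943i)|11⟩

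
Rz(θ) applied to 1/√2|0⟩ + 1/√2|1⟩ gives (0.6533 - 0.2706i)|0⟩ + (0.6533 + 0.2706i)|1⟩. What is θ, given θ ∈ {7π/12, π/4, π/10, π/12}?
π/4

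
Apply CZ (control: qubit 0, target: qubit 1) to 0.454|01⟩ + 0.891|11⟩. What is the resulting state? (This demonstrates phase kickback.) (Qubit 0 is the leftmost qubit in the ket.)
0.454|01⟩ - 0.891|11⟩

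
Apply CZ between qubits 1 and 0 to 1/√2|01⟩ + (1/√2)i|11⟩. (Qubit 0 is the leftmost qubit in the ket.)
1/√2|01⟩ - (1/√2)i|11⟩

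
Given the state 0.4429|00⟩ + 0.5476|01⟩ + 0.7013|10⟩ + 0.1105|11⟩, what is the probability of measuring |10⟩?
0.4918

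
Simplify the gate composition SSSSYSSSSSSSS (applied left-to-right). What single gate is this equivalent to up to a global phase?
Y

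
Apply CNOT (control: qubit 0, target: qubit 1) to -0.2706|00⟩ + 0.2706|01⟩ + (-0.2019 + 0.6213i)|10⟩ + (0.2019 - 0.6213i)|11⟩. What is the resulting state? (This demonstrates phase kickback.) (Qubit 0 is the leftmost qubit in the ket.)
-0.2706|00⟩ + 0.2706|01⟩ + (0.2019 - 0.6213i)|10⟩ + (-0.2019 + 0.6213i)|11⟩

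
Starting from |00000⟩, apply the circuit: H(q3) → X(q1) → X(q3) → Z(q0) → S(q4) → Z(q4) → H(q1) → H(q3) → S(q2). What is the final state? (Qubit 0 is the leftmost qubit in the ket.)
1/√2|00000⟩ - 1/√2|01000⟩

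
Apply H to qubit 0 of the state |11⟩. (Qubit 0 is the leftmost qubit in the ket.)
1/√2|01⟩ - 1/√2|11⟩

H on qubit 0 mixes each pair of kets that differ only in qubit 0: amplitudes (a, b) of (|…0…⟩, |…1…⟩) become ((a + b)/√2, (a − b)/√2). Kets absent from the input have amplitude 0.
(|01⟩, |11⟩): (a, b) = (0, 1) → (1/√2, -1/√2)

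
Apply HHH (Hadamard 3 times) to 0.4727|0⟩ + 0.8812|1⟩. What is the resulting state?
0.9574|0⟩ - 0.2889|1⟩

H² = I, so H^3 = H: a single Hadamard. With (a, b) = (0.4727, 0.8812), H gives ((a + b)/√2, (a − b)/√2) = (0.9574, -0.2889).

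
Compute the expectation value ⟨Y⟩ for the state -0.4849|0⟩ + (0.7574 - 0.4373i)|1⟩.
0.4241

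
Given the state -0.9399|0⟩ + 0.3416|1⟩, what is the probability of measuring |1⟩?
0.1167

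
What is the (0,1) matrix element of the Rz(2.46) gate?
0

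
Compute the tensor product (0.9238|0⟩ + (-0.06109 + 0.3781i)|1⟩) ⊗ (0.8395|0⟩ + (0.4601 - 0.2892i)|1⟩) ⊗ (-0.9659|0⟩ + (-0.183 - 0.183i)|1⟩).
-0.7491|000⟩ + (-0.1419 - 0.1419i)|001⟩ + (-0.4105 + 0.2581i)|010⟩ + (-0.1267 - 0.02889i)|011⟩ + (0.04954 - 0.3066i)|100⟩ + (0.06747 - 0.0487i)|101⟩ + (-0.07847 - 0.1851i)|110⟩ + (0.0202 - 0.04994i)|111⟩

amp(|b₁b₂…⟩) = product of the factor amplitudes for bits b₁, b₂, …; only kets whose every factor amplitude is nonzero survive.
|000⟩: (0.9238)(0.8395)(-0.9659) = -0.7491
|001⟩: (0.9238)(0.8395)(-0.183 - 0.183i) = (-0.1419 - 0.1419i)
|010⟩: (0.9238)(0.4601 - 0.2892i)(-0.9659) = (-0.4105 + 0.2581i)
|011⟩: (0.9238)(0.4601 - 0.2892i)(-0.183 - 0.183i) = (-0.1267 - 0.02889i)
|100⟩: (-0.06109 + 0.3781i)(0.8395)(-0.9659) = (0.04954 - 0.3066i)
|101⟩: (-0.06109 + 0.3781i)(0.8395)(-0.183 - 0.183i) = (0.06747 - 0.0487i)
|110⟩: (-0.06109 + 0.3781i)(0.4601 - 0.2892i)(-0.9659) = (-0.07847 - 0.1851i)
|111⟩: (-0.06109 + 0.3781i)(0.4601 - 0.2892i)(-0.183 - 0.183i) = (0.0202 - 0.04994i)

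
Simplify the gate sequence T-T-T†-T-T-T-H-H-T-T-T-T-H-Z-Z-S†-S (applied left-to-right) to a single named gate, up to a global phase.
H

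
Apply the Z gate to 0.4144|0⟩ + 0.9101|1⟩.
0.4144|0⟩ - 0.9101|1⟩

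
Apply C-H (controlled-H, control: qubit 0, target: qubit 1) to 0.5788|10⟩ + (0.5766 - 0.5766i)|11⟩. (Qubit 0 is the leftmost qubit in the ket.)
(0.817 - 0.4077i)|10⟩ + (0.001556 + 0.4077i)|11⟩

C-H leaves the control-|0⟩ kets |00⟩, |01⟩ unchanged and applies H to qubit 1 on the control-|1⟩ pair (|10⟩, |11⟩).
H = [[1/√2, 1/√2], [1/√2, -1/√2]].
With a = amp(|10⟩) = 0.5788 and b = amp(|11⟩) = (0.5766 - 0.5766i):
new amp(|10⟩) = (1/√2)·a + (1/√2)·b = (0.817 - 0.4077i)
new amp(|11⟩) = (1/√2)·a + (-1/√2)·b = (0.001556 + 0.4077i)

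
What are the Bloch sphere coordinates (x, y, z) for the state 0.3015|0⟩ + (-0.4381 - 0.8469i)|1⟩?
(-0.2642, -0.5107, -0.8183)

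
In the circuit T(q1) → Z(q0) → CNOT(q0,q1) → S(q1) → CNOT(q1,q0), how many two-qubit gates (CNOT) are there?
2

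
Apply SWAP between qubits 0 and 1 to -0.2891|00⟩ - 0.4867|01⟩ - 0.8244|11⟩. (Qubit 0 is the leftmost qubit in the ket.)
-0.2891|00⟩ - 0.4867|10⟩ - 0.8244|11⟩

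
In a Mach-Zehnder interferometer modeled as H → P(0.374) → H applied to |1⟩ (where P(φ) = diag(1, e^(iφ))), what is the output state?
(0.03456 - 0.1827i)|0⟩ + (0.9654 + 0.1827i)|1⟩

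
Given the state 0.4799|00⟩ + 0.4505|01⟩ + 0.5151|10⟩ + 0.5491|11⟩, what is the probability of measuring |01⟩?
0.203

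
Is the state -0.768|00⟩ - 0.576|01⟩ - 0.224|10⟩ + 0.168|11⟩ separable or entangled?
Entangled

Writing the state as a|00⟩ + b|01⟩ + c|10⟩ + d|11⟩, it is a product state iff ad − bc = 0.
Here (a, b, c, d) = (-0.768, -0.576, -0.224, 0.168): ad − bc = (-0.768)(0.168) − (-0.576)(-0.224) = -0.258 ≠ 0, so the state is entangled.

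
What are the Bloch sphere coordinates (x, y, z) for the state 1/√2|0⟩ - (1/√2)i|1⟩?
(0, -1, 0)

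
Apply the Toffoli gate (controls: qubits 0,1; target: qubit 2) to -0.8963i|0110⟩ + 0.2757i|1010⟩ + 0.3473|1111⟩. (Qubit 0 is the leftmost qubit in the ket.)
-0.8963i|0110⟩ + 0.2757i|1010⟩ + 0.3473|1101⟩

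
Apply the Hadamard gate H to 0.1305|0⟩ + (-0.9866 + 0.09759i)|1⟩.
(-0.6054 + 0.06901i)|0⟩ + (0.7899 - 0.06901i)|1⟩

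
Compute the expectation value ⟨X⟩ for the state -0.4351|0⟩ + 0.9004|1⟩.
-0.7835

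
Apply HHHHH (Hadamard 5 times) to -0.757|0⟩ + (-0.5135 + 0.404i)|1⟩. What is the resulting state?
(-0.8984 + 0.2857i)|0⟩ + (-0.1722 - 0.2857i)|1⟩

H² = I, so H^5 = H: a single Hadamard. With (a, b) = (-0.757, (-0.5135 + 0.404i)), H gives ((a + b)/√2, (a − b)/√2) = ((-0.8984 + 0.2857i), (-0.1722 - 0.2857i)).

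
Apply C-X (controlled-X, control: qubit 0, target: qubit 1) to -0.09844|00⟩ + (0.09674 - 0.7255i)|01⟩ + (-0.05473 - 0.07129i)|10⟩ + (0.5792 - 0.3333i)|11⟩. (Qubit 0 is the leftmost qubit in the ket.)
-0.09844|00⟩ + (0.09674 - 0.7255i)|01⟩ + (0.5792 - 0.3333i)|10⟩ + (-0.05473 - 0.07129i)|11⟩

C-X leaves the control-|0⟩ kets |00⟩, |01⟩ unchanged and applies X to qubit 1 on the control-|1⟩ pair (|10⟩, |11⟩).
X = [[0, 1], [1, 0]].
With a = amp(|10⟩) = (-0.05473 - 0.07129i) and b = amp(|11⟩) = (0.5792 - 0.3333i):
new amp(|10⟩) = (1)·b = (0.5792 - 0.3333i)
new amp(|11⟩) = (1)·a = (-0.05473 - 0.07129i)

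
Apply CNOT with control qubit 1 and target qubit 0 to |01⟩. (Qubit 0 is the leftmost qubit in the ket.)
|11⟩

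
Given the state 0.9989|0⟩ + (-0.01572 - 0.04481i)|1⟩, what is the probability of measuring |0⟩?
0.9978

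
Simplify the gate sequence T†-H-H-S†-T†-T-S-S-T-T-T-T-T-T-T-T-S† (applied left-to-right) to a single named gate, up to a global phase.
T†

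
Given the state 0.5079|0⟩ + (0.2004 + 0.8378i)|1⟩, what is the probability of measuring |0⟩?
0.258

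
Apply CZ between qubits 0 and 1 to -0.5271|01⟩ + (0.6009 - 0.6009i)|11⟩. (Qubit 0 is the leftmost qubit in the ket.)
-0.5271|01⟩ + (-0.6009 + 0.6009i)|11⟩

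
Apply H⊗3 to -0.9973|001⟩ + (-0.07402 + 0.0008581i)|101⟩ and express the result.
(-0.3788 + 0.0003034i)|000⟩ + (0.3788 - 0.0003034i)|001⟩ + (-0.3788 + 0.0003034i)|010⟩ + (0.3788 - 0.0003034i)|011⟩ + (-0.3264 - 0.0003034i)|100⟩ + (0.3264 + 0.0003034i)|101⟩ + (-0.3264 - 0.0003034i)|110⟩ + (0.3264 + 0.0003034i)|111⟩

H⊗3 gives amp(|y⟩) = (1/2√2) Σ_x (−1)^(x·y) amp(|x⟩), where x·y is the number of positions in which both x and y have a 1.
|000⟩: (-0.9973 + (-0.07402 + 0.0008581i))/(2√2) = (-0.3788 + 0.0003034i)
|001⟩: (0.9973 - (-0.07402 + 0.0008581i))/(2√2) = (0.3788 - 0.0003034i)
|010⟩: (-0.9973 + (-0.07402 + 0.0008581i))/(2√2) = (-0.3788 + 0.0003034i)
|011⟩: (0.9973 - (-0.07402 + 0.0008581i))/(2√2) = (0.3788 - 0.0003034i)
|100⟩: (-0.9973 - (-0.07402 + 0.0008581i))/(2√2) = (-0.3264 - 0.0003034i)
|101⟩: (0.9973 + (-0.07402 + 0.0008581i))/(2√2) = (0.3264 + 0.0003034i)
|110⟩: (-0.9973 - (-0.07402 + 0.0008581i))/(2√2) = (-0.3264 - 0.0003034i)
|111⟩: (0.9973 + (-0.07402 + 0.0008581i))/(2√2) = (0.3264 + 0.0003034i)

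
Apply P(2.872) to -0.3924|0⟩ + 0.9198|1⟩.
-0.3924|0⟩ + (-0.8866 + 0.245i)|1⟩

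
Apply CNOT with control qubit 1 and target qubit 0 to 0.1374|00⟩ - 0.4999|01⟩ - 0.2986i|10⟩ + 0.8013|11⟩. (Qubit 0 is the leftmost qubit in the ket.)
0.1374|00⟩ + 0.8013|01⟩ - 0.2986i|10⟩ - 0.4999|11⟩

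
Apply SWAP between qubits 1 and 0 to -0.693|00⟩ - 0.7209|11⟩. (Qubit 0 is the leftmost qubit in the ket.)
-0.693|00⟩ - 0.7209|11⟩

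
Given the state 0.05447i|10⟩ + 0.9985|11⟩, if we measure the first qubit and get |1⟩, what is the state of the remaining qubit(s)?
0.05447i|0⟩ + 0.9985|1⟩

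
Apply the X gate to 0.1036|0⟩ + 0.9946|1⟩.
0.9946|0⟩ + 0.1036|1⟩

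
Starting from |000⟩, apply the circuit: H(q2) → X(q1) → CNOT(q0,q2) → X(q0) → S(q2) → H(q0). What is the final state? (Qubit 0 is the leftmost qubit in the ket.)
1/2|010⟩ + (1/2)i|011⟩ - 1/2|110⟩ - (1/2)i|111⟩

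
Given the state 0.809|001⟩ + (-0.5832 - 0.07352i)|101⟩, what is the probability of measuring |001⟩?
0.6545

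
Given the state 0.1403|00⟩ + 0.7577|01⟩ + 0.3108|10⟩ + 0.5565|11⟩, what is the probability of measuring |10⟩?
0.0966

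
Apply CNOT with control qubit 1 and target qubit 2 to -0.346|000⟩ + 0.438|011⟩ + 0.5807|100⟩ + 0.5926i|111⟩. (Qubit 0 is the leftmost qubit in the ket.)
-0.346|000⟩ + 0.438|010⟩ + 0.5807|100⟩ + 0.5926i|110⟩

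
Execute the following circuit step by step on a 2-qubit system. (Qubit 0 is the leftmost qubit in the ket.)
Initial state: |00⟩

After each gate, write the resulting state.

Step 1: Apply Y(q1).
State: i|01⟩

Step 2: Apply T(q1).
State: (-1/√2 + (1/√2)i)|01⟩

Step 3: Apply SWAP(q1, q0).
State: (-1/√2 + (1/√2)i)|10⟩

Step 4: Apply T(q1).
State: (-1/√2 + (1/√2)i)|10⟩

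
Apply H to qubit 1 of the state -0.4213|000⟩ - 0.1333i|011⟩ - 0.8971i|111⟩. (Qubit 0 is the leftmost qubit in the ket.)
-0.2979|000⟩ - 0.09426i|001⟩ - 0.2979|010⟩ + 0.09426i|011⟩ - 0.6343i|101⟩ + 0.6343i|111⟩

H on qubit 1 mixes each pair of kets that differ only in qubit 1: amplitudes (a, b) of (|…0…⟩, |…1…⟩) become ((a + b)/√2, (a − b)/√2). Kets absent from the input have amplitude 0.
(|000⟩, |010⟩): (a, b) = (-0.4213, 0) → (-0.2979, -0.2979)
(|001⟩, |011⟩): (a, b) = (0, -0.1333i) → (-0.09426i, 0.09426i)
(|101⟩, |111⟩): (a, b) = (0, -0.8971i) → (-0.6343i, 0.6343i)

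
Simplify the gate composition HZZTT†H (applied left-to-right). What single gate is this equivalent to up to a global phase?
I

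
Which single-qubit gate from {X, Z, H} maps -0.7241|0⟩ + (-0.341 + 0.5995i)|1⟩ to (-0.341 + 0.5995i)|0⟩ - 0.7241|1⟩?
X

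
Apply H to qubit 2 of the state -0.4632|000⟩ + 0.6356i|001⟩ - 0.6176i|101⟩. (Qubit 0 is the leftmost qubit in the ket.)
(-0.3275 + 0.4494i)|000⟩ + (-0.3275 - 0.4494i)|001⟩ - 0.4367i|100⟩ + 0.4367i|101⟩

H on qubit 2 mixes each pair of kets that differ only in qubit 2: amplitudes (a, b) of (|…0…⟩, |…1…⟩) become ((a + b)/√2, (a − b)/√2). Kets absent from the input have amplitude 0.
(|000⟩, |001⟩): (a, b) = (-0.4632, 0.6356i) → ((-0.3275 + 0.4494i), (-0.3275 - 0.4494i))
(|100⟩, |101⟩): (a, b) = (0, -0.6176i) → (-0.4367i, 0.4367i)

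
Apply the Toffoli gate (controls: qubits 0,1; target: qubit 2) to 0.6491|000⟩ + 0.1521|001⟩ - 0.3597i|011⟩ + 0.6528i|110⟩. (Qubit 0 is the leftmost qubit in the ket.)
0.6491|000⟩ + 0.1521|001⟩ - 0.3597i|011⟩ + 0.6528i|111⟩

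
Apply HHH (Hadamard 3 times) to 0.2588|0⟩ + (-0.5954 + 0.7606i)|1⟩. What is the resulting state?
(-0.238 + 0.5378i)|0⟩ + (0.604 - 0.5378i)|1⟩

H² = I, so H^3 = H: a single Hadamard. With (a, b) = (0.2588, (-0.5954 + 0.7606i)), H gives ((a + b)/√2, (a − b)/√2) = ((-0.238 + 0.5378i), (0.604 - 0.5378i)).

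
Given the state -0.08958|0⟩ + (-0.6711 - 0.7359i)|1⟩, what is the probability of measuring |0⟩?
0.008025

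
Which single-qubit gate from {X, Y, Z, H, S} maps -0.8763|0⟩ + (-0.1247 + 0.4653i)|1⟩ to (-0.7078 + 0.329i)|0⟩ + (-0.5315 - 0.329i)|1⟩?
H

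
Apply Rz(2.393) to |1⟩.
(0.3656 + 0.9308i)|1⟩

Rz(2.393) = [[e^(−iθ/2), 0], [0, e^(iθ/2)]] with e^(±iθ/2) = cos(θ/2) ± i·sin(θ/2); θ = 2.393, cos(θ/2) ≈ 0.365618, sin(θ/2) ≈ 0.930765.
With a = amp(|0⟩) = 0 and b = amp(|1⟩) = 1:
new amp(|0⟩) = (0.365618 - 0.930765i)·a = 0
new amp(|1⟩) = (0.365618 + 0.930765i)·b = (0.3656 + 0.9308i)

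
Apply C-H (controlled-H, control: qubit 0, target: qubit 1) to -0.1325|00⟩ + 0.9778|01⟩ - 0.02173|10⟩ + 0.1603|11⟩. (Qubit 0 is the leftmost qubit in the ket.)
-0.1325|00⟩ + 0.9778|01⟩ + 0.09798|10⟩ - 0.1287|11⟩

C-H leaves the control-|0⟩ kets |00⟩, |01⟩ unchanged and applies H to qubit 1 on the control-|1⟩ pair (|10⟩, |11⟩).
H = [[1/√2, 1/√2], [1/√2, -1/√2]].
With a = amp(|10⟩) = -0.02173 and b = amp(|11⟩) = 0.1603:
new amp(|10⟩) = (1/√2)·a + (1/√2)·b = 0.09798
new amp(|11⟩) = (1/√2)·a + (-1/√2)·b = -0.1287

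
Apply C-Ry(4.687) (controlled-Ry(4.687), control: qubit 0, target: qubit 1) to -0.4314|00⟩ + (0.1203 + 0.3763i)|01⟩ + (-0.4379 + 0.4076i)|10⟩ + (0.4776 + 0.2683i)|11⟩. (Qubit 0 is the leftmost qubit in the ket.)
-0.4314|00⟩ + (0.1203 + 0.3763i)|01⟩ + (-0.03629 - 0.4766i)|10⟩ + (-0.6469 + 0.1046i)|11⟩

C-Ry(4.687) leaves the control-|0⟩ kets |00⟩, |01⟩ unchanged and applies Ry(4.687) to qubit 1 on the control-|1⟩ pair (|10⟩, |11⟩).
Ry(4.687) = [[cos(θ/2), −sin(θ/2)], [sin(θ/2), cos(θ/2)]]; θ = 4.687, cos(θ/2) ≈ -0.698074, sin(θ/2) ≈ 0.716026.
With a = amp(|10⟩) = (-0.4379 + 0.4076i) and b = amp(|11⟩) = (0.4776 + 0.2683i):
new amp(|10⟩) = (-0.698074)·a + (-0.716026)·b = (-0.03629 - 0.4766i)
new amp(|11⟩) = (0.716026)·a + (-0.698074)·b = (-0.6469 + 0.1046i)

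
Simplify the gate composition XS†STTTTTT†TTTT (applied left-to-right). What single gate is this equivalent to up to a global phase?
X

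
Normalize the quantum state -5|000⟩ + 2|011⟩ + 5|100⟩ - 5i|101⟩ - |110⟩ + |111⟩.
-0.5556|000⟩ + 0.2222|011⟩ + 0.5556|100⟩ - 0.5556i|101⟩ - 0.1111|110⟩ + 0.1111|111⟩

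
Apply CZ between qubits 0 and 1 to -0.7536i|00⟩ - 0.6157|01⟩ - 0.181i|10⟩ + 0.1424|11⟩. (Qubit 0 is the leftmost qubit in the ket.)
-0.7536i|00⟩ - 0.6157|01⟩ - 0.181i|10⟩ - 0.1424|11⟩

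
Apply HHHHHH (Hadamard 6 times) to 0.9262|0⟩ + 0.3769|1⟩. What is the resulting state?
0.9262|0⟩ + 0.3769|1⟩

H² = I, so an even number of Hadamards cancels: H^6 = I and the state is unchanged.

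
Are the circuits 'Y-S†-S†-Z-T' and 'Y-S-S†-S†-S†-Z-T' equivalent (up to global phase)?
Yes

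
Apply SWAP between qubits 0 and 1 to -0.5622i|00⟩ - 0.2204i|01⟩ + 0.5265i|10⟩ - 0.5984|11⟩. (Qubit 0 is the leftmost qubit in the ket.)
-0.5622i|00⟩ + 0.5265i|01⟩ - 0.2204i|10⟩ - 0.5984|11⟩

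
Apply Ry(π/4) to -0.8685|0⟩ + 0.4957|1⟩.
-0.9921|0⟩ + 0.1256|1⟩

Ry(π/4) = [[cos(θ/2), −sin(θ/2)], [sin(θ/2), cos(θ/2)]]; θ = π/4, cos(θ/2) ≈ 0.92388, sin(θ/2) ≈ 0.382683.
With a = amp(|0⟩) = -0.8685 and b = amp(|1⟩) = 0.4957:
new amp(|0⟩) = (0.92388)·a + (-0.382683)·b = -0.9921
new amp(|1⟩) = (0.382683)·a + (0.92388)·b = 0.1256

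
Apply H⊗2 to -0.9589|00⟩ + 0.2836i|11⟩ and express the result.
(-0.4795 + 0.1418i)|00⟩ + (-0.4795 - 0.1418i)|01⟩ + (-0.4795 - 0.1418i)|10⟩ + (-0.4795 + 0.1418i)|11⟩

H⊗2 gives amp(|y⟩) = (1/2) Σ_x (−1)^(x·y) amp(|x⟩), where x·y is the number of positions in which both x and y have a 1.
|00⟩: (-0.9589 + 0.2836i)/2 = (-0.4795 + 0.1418i)
|01⟩: (-0.9589 - 0.2836i)/2 = (-0.4795 - 0.1418i)
|10⟩: (-0.9589 - 0.2836i)/2 = (-0.4795 - 0.1418i)
|11⟩: (-0.9589 + 0.2836i)/2 = (-0.4795 + 0.1418i)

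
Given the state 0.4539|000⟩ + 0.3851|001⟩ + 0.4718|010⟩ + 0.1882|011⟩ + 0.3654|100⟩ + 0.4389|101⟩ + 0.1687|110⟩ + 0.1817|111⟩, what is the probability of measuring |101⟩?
0.1926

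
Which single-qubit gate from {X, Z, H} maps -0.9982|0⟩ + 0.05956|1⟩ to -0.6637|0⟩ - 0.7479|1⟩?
H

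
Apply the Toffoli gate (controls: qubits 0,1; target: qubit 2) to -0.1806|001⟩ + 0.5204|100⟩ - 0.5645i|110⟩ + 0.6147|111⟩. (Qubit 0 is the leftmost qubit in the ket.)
-0.1806|001⟩ + 0.5204|100⟩ + 0.6147|110⟩ - 0.5645i|111⟩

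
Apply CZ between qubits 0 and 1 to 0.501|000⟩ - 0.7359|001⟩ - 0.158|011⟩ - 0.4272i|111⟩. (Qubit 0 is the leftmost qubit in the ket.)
0.501|000⟩ - 0.7359|001⟩ - 0.158|011⟩ + 0.4272i|111⟩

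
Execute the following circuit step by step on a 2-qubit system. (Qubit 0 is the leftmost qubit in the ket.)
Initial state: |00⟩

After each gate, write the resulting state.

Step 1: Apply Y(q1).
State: i|01⟩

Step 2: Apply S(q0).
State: i|01⟩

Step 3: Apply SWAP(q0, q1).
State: i|10⟩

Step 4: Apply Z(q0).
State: -i|10⟩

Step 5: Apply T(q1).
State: -i|10⟩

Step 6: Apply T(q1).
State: -i|10⟩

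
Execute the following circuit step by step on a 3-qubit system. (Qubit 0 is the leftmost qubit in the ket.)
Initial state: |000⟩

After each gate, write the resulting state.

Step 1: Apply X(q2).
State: |001⟩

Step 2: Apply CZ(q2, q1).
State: |001⟩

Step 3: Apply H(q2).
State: 1/√2|000⟩ - 1/√2|001⟩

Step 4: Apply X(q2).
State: -1/√2|000⟩ + 1/√2|001⟩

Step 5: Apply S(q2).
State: -1/√2|000⟩ + (1/√2)i|001⟩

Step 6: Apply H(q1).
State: -1/2|000⟩ + (1/2)i|001⟩ - 1/2|010⟩ + (1/2)i|011⟩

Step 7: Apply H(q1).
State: -1/√2|000⟩ + (1/√2)i|001⟩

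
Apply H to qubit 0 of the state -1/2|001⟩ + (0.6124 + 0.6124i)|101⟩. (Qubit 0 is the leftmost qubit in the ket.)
(0.07948 + 0.433i)|001⟩ + (-0.7866 - 0.433i)|101⟩

H on qubit 0 mixes each pair of kets that differ only in qubit 0: amplitudes (a, b) of (|…0…⟩, |…1…⟩) become ((a + b)/√2, (a − b)/√2). Kets absent from the input have amplitude 0.
(|001⟩, |101⟩): (a, b) = (-1/2, (0.6124 + 0.6124i)) → ((0.07948 + 0.433i), (-0.7866 - 0.433i))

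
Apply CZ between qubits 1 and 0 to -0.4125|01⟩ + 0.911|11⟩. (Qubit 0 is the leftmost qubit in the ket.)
-0.4125|01⟩ - 0.911|11⟩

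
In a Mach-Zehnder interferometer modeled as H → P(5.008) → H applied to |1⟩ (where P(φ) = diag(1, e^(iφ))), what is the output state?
(0.3543 + 0.4783i)|0⟩ + (0.6457 - 0.4783i)|1⟩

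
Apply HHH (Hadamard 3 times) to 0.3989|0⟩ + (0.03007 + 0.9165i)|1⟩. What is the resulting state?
(0.3033 + 0.6481i)|0⟩ + (0.2608 - 0.6481i)|1⟩

H² = I, so H^3 = H: a single Hadamard. With (a, b) = (0.3989, (0.03007 + 0.9165i)), H gives ((a + b)/√2, (a − b)/√2) = ((0.3033 + 0.6481i), (0.2608 - 0.6481i)).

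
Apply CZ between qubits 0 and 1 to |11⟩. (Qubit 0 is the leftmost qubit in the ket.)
-|11⟩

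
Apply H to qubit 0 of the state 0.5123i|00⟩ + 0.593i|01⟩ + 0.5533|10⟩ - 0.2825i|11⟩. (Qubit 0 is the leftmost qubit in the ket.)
(0.3912 + 0.3623i)|00⟩ + 0.2196i|01⟩ + (-0.3912 + 0.3623i)|10⟩ + 0.6191i|11⟩

H on qubit 0 mixes each pair of kets that differ only in qubit 0: amplitudes (a, b) of (|…0…⟩, |…1…⟩) become ((a + b)/√2, (a − b)/√2). Kets absent from the input have amplitude 0.
(|00⟩, |10⟩): (a, b) = (0.5123i, 0.5533) → ((0.3912 + 0.3623i), (-0.3912 + 0.3623i))
(|01⟩, |11⟩): (a, b) = (0.593i, -0.2825i) → (0.2196i, 0.6191i)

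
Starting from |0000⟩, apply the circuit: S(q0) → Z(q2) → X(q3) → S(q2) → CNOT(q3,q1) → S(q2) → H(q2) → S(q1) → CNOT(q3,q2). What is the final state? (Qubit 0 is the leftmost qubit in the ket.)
(1/√2)i|0101⟩ + (1/√2)i|0111⟩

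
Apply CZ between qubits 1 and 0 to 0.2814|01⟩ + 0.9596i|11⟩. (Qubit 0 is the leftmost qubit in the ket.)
0.2814|01⟩ - 0.9596i|11⟩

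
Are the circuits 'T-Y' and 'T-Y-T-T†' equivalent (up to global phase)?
Yes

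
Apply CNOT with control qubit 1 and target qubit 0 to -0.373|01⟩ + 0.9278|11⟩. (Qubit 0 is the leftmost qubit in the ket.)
0.9278|01⟩ - 0.373|11⟩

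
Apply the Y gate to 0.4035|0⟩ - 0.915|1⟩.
0.915i|0⟩ + 0.4035i|1⟩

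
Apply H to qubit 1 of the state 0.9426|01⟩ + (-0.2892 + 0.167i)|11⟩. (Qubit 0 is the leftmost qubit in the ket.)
0.6665|00⟩ - 0.6665|01⟩ + (-0.2045 + 0.1181i)|10⟩ + (0.2045 - 0.1181i)|11⟩

H on qubit 1 mixes each pair of kets that differ only in qubit 1: amplitudes (a, b) of (|…0…⟩, |…1…⟩) become ((a + b)/√2, (a − b)/√2). Kets absent from the input have amplitude 0.
(|00⟩, |01⟩): (a, b) = (0, 0.9426) → (0.6665, -0.6665)
(|10⟩, |11⟩): (a, b) = (0, (-0.2892 + 0.167i)) → ((-0.2045 + 0.1181i), (0.2045 - 0.1181i))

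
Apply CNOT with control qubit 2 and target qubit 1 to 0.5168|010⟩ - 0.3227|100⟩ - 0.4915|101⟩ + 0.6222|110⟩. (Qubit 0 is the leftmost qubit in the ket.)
0.5168|010⟩ - 0.3227|100⟩ + 0.6222|110⟩ - 0.4915|111⟩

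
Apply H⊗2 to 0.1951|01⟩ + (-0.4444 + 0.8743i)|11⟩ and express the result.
(-0.1247 + 0.4372i)|00⟩ + (0.1247 - 0.4372i)|01⟩ + (0.3198 - 0.4372i)|10⟩ + (-0.3198 + 0.4372i)|11⟩

H⊗2 gives amp(|y⟩) = (1/2) Σ_x (−1)^(x·y) amp(|x⟩), where x·y is the number of positions in which both x and y have a 1.
|00⟩: (0.1951 + (-0.4444 + 0.8743i))/2 = (-0.1247 + 0.4372i)
|01⟩: (-0.1951 - (-0.4444 + 0.8743i))/2 = (0.1247 - 0.4372i)
|10⟩: (0.1951 - (-0.4444 + 0.8743i))/2 = (0.3198 - 0.4372i)
|11⟩: (-0.1951 + (-0.4444 + 0.8743i))/2 = (-0.3198 + 0.4372i)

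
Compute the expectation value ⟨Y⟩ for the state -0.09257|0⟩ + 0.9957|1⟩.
0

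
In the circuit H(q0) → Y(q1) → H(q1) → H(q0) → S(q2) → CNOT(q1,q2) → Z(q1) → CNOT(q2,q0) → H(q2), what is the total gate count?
9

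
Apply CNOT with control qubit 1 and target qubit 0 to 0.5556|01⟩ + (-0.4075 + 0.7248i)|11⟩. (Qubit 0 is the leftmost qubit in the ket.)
(-0.4075 + 0.7248i)|01⟩ + 0.5556|11⟩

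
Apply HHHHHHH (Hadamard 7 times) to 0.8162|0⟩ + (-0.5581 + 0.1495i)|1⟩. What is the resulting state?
(0.1825 + 0.1057i)|0⟩ + (0.9718 - 0.1057i)|1⟩

H² = I, so H^7 = H: a single Hadamard. With (a, b) = (0.8162, (-0.5581 + 0.1495i)), H gives ((a + b)/√2, (a − b)/√2) = ((0.1825 + 0.1057i), (0.9718 - 0.1057i)).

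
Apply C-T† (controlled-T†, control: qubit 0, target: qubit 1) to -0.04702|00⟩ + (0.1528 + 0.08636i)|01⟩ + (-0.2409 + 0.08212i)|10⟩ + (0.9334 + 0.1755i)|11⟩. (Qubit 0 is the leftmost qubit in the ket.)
-0.04702|00⟩ + (0.1528 + 0.08636i)|01⟩ + (-0.2409 + 0.08212i)|10⟩ + (0.7841 - 0.5359i)|11⟩

C-T† leaves the control-|0⟩ kets |00⟩, |01⟩ unchanged and applies T† to qubit 1 on the control-|1⟩ pair (|10⟩, |11⟩).
T† = [[1, 0], [0, (1/√2 - (1/√2)i)]].
With a = amp(|10⟩) = (-0.2409 + 0.08212i) and b = amp(|11⟩) = (0.9334 + 0.1755i):
new amp(|10⟩) = (1)·a = (-0.2409 + 0.08212i)
new amp(|11⟩) = (1/√2 - (1/√2)i)·b = (0.7841 - 0.5359i)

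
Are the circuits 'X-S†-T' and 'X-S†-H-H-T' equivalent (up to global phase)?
Yes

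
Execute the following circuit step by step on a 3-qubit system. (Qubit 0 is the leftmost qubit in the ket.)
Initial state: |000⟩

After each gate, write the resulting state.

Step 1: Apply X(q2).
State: |001⟩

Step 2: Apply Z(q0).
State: |001⟩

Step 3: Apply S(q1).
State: |001⟩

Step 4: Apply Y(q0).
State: i|101⟩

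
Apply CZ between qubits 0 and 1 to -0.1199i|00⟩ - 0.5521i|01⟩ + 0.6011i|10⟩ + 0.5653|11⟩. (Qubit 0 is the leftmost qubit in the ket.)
-0.1199i|00⟩ - 0.5521i|01⟩ + 0.6011i|10⟩ - 0.5653|11⟩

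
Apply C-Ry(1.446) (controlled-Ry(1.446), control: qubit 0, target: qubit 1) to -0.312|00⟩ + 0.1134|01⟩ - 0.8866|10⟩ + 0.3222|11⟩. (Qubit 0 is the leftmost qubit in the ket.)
-0.312|00⟩ + 0.1134|01⟩ - 0.878|10⟩ - 0.345|11⟩

C-Ry(1.446) leaves the control-|0⟩ kets |00⟩, |01⟩ unchanged and applies Ry(1.446) to qubit 1 on the control-|1⟩ pair (|10⟩, |11⟩).
Ry(1.446) = [[cos(θ/2), −sin(θ/2)], [sin(θ/2), cos(θ/2)]]; θ = 1.446, cos(θ/2) ≈ 0.749824, sin(θ/2) ≈ 0.661637.
With a = amp(|10⟩) = -0.8866 and b = amp(|11⟩) = 0.3222:
new amp(|10⟩) = (0.749824)·a + (-0.661637)·b = -0.878
new amp(|11⟩) = (0.661637)·a + (0.749824)·b = -0.345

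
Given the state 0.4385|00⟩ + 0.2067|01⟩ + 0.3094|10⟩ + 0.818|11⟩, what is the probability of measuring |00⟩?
0.1923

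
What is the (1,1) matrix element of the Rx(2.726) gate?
0.2063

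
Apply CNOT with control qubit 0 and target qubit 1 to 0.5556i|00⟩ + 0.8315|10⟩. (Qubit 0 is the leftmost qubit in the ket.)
0.5556i|00⟩ + 0.8315|11⟩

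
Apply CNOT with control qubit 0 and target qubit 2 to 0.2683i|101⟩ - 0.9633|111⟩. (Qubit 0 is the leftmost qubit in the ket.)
0.2683i|100⟩ - 0.9633|110⟩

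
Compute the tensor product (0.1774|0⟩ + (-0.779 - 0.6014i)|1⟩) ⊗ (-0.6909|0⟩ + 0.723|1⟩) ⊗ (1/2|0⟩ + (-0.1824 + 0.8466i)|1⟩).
-0.06128|000⟩ + (0.02236 - 0.1038i)|001⟩ + 0.06413|010⟩ + (-0.02339 + 0.1086i)|011⟩ + (0.2691 + 0.2078i)|100⟩ + (-0.4499 + 0.3799i)|101⟩ + (-0.2816 - 0.2174i)|110⟩ + (0.4708 - 0.3975i)|111⟩

amp(|b₁b₂…⟩) = product of the factor amplitudes for bits b₁, b₂, …; only kets whose every factor amplitude is nonzero survive.
|000⟩: (0.1774)(-0.6909)(1/2) = -0.06128
|001⟩: (0.1774)(-0.6909)(-0.1824 + 0.8466i) = (0.02236 - 0.1038i)
|010⟩: (0.1774)(0.723)(1/2) = 0.06413
|011⟩: (0.1774)(0.723)(-0.1824 + 0.8466i) = (-0.02339 + 0.1086i)
|100⟩: (-0.779 - 0.6014i)(-0.6909)(1/2) = (0.2691 + 0.2078i)
|101⟩: (-0.779 - 0.6014i)(-0.6909)(-0.1824 + 0.8466i) = (-0.4499 + 0.3799i)
|110⟩: (-0.779 - 0.6014i)(0.723)(1/2) = (-0.2816 - 0.2174i)
|111⟩: (-0.779 - 0.6014i)(0.723)(-0.1824 + 0.8466i) = (0.4708 - 0.3975i)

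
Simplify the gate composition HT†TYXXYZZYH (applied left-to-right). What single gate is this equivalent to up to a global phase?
Y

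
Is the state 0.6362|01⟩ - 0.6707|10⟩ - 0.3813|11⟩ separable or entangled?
Entangled

Writing the state as a|00⟩ + b|01⟩ + c|10⟩ + d|11⟩, it is a product state iff ad − bc = 0.
Here (a, b, c, d) = (0, 0.6362, -0.6707, -0.3813): ad − bc = (0)(-0.3813) − (0.6362)(-0.6707) = 0.4267 ≠ 0, so the state is entangled.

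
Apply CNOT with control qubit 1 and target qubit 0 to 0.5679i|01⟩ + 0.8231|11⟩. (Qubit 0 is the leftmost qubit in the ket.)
0.8231|01⟩ + 0.5679i|11⟩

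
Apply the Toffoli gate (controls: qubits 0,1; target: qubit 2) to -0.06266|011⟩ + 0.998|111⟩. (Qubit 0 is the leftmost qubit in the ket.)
-0.06266|011⟩ + 0.998|110⟩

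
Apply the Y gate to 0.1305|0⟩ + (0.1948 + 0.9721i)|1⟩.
(0.9721 - 0.1948i)|0⟩ + 0.1305i|1⟩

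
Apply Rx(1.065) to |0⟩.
0.8615|0⟩ - 0.5077i|1⟩

Rx(1.065) = [[cos(θ/2), −i·sin(θ/2)], [−i·sin(θ/2), cos(θ/2)]]; θ = 1.065, cos(θ/2) ≈ 0.861541, sin(θ/2) ≈ 0.507689.
With a = amp(|0⟩) = 1 and b = amp(|1⟩) = 0:
new amp(|0⟩) = (0.861541)·a + (-0.507689i)·b = 0.8615
new amp(|1⟩) = (-0.507689i)·a + (0.861541)·b = -0.5077i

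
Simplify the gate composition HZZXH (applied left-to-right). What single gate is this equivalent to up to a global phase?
Z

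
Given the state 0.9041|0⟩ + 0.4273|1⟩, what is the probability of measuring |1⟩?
0.1826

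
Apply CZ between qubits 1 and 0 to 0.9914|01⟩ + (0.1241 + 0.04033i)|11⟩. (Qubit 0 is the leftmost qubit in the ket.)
0.9914|01⟩ + (-0.1241 - 0.04033i)|11⟩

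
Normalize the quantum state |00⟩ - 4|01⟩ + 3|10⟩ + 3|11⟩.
0.169|00⟩ - 0.6761|01⟩ + 0.5071|10⟩ + 0.5071|11⟩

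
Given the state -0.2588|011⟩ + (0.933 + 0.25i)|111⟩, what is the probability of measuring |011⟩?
0.06698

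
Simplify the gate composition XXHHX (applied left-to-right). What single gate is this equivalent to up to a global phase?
X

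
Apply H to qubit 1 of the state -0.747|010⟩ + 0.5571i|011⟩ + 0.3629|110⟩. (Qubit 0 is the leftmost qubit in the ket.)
-0.5282|000⟩ + 0.3939i|001⟩ + 0.5282|010⟩ - 0.3939i|011⟩ + 0.2566|100⟩ - 0.2566|110⟩

H on qubit 1 mixes each pair of kets that differ only in qubit 1: amplitudes (a, b) of (|…0…⟩, |…1…⟩) become ((a + b)/√2, (a − b)/√2). Kets absent from the input have amplitude 0.
(|000⟩, |010⟩): (a, b) = (0, -0.747) → (-0.5282, 0.5282)
(|001⟩, |011⟩): (a, b) = (0, 0.5571i) → (0.3939i, -0.3939i)
(|100⟩, |110⟩): (a, b) = (0, 0.3629) → (0.2566, -0.2566)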